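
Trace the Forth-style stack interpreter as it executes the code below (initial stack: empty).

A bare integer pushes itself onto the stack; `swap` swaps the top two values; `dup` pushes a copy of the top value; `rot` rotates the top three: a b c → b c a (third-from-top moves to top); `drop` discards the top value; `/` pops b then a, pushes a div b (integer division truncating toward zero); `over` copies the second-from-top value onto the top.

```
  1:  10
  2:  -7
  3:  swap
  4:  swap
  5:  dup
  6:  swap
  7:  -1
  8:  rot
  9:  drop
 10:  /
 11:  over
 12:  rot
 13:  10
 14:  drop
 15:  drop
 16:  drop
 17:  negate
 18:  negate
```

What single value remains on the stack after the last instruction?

7

10     : [10]
-7     : [10, -7]
swap   : [-7, 10]
swap   : [10, -7]
dup    : [10, -7, -7]
swap   : [10, -7, -7]
-1     : [10, -7, -7, -1]
rot    : [10, -7, -1, -7]
drop   : [10, -7, -1]
/      : [10, 7]
over   : [10, 7, 10]
rot    : [7, 10, 10]
10     : [7, 10, 10, 10]
drop   : [7, 10, 10]
drop   : [7, 10]
drop   : [7]
negate : [-7]
negate : [7]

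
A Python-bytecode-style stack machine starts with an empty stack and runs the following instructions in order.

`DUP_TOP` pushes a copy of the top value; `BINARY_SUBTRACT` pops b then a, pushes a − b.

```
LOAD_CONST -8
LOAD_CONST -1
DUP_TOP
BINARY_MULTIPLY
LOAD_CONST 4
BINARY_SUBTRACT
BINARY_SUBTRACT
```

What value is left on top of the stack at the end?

LOAD_CONST -8    -8
LOAD_CONST -1    -8 -1
DUP_TOP          -8 -1 -1
BINARY_MULTIPLY  -8 1
LOAD_CONST 4     -8 1 4
BINARY_SUBTRACT  -8 -3
BINARY_SUBTRACT  -5

-5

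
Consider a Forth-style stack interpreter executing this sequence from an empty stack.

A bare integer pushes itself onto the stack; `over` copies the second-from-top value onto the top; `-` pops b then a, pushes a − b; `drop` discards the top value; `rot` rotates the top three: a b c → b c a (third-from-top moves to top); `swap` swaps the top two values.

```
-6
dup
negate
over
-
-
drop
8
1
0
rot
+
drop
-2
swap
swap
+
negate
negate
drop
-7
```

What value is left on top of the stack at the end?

-7

-6     -> [-6]
dup    -> [-6, -6]
negate -> [-6, 6]
over   -> [-6, 6, -6]
-      -> [-6, 12]
-      -> [-18]
drop   -> []
8      -> [8]
1      -> [8, 1]
0      -> [8, 1, 0]
rot    -> [1, 0, 8]
+      -> [1, 8]
drop   -> [1]
-2     -> [1, -2]
swap   -> [-2, 1]
swap   -> [1, -2]
+      -> [-1]
negate -> [1]
negate -> [-1]
drop   -> []
-7     -> [-7]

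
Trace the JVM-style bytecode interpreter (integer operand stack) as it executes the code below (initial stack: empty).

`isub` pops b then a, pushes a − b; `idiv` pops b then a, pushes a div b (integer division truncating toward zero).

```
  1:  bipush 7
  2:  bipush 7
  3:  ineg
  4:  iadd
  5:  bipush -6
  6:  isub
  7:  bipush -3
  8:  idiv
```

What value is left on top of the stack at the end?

-2

bipush 7  -> 7
bipush 7  -> 7 7
ineg      -> 7 -7
iadd      -> 0
bipush -6 -> 0 -6
isub      -> 6
bipush -3 -> 6 -3
idiv      -> -2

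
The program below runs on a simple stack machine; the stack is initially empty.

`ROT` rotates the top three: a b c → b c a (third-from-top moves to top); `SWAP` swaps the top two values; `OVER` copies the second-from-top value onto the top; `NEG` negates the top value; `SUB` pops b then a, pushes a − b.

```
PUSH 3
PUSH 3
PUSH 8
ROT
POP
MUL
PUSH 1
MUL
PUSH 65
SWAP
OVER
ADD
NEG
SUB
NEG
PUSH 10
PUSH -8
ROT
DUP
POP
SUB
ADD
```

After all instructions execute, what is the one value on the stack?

156

PUSH 3  : 3
PUSH 3  : 3 3
PUSH 8  : 3 3 8
ROT     : 3 8 3
POP     : 3 8
MUL     : 24
PUSH 1  : 24 1
MUL     : 24
PUSH 65 : 24 65
SWAP    : 65 24
OVER    : 65 24 65
ADD     : 65 89
NEG     : 65 -89
SUB     : 154
NEG     : -154
PUSH 10 : -154 10
PUSH -8 : -154 10 -8
ROT     : 10 -8 -154
DUP     : 10 -8 -154 -154
POP     : 10 -8 -154
SUB     : 10 146
ADD     : 156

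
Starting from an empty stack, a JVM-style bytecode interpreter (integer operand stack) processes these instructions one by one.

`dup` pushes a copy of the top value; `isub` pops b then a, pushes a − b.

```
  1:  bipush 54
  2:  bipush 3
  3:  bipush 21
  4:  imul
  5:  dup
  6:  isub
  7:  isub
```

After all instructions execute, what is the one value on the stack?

54

bipush 54 → 54
bipush 3  → 54 3
bipush 21 → 54 3 21
imul      → 54 63
dup       → 54 63 63
isub      → 54 0
isub      → 54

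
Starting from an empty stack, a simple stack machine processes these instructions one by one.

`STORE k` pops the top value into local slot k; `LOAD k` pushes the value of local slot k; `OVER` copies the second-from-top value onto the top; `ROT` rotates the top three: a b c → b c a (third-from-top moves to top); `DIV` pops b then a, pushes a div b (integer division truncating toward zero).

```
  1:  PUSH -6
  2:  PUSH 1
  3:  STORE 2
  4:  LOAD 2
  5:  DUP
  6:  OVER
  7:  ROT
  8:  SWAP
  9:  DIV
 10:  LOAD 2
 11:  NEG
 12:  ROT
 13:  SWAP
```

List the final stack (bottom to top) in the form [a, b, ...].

[-6, 1, 1, -1]

PUSH -6  [-6]
PUSH 1   [-6, 1]
STORE 2  [-6]
LOAD 2   [-6, 1]
DUP      [-6, 1, 1]
OVER     [-6, 1, 1, 1]
ROT      [-6, 1, 1, 1]
SWAP     [-6, 1, 1, 1]
DIV      [-6, 1, 1]
LOAD 2   [-6, 1, 1, 1]
NEG      [-6, 1, 1, -1]
ROT      [-6, 1, -1, 1]
SWAP     [-6, 1, 1, -1]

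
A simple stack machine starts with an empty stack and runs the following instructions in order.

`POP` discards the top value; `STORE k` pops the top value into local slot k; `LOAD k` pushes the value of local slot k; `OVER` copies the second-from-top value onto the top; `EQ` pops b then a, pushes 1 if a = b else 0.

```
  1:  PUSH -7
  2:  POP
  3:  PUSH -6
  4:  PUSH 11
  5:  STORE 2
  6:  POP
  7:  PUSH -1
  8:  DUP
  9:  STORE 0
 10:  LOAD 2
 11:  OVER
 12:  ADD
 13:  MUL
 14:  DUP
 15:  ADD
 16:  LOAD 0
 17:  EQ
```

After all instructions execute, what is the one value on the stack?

0

PUSH -7 → [-7]
POP     → []
PUSH -6 → [-6]
PUSH 11 → [-6, 11]
STORE 2 → [-6]
POP     → []
PUSH -1 → [-1]
DUP     → [-1, -1]
STORE 0 → [-1]
LOAD 2  → [-1, 11]
OVER    → [-1, 11, -1]
ADD     → [-1, 10]
MUL     → [-10]
DUP     → [-10, -10]
ADD     → [-20]
LOAD 0  → [-20, -1]
EQ      → [0]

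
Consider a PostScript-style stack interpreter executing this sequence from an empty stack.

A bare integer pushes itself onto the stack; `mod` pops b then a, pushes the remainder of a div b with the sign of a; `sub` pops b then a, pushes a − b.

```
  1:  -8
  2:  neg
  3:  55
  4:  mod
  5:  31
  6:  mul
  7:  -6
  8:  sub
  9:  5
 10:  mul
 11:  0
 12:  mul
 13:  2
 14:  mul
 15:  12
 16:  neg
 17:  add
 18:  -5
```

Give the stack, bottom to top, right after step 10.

-8   -8
neg  8
55   8 55
mod  8
31   8 31
mul  248
-6   248 -6
sub  254
5    254 5
mul  1270

[1270]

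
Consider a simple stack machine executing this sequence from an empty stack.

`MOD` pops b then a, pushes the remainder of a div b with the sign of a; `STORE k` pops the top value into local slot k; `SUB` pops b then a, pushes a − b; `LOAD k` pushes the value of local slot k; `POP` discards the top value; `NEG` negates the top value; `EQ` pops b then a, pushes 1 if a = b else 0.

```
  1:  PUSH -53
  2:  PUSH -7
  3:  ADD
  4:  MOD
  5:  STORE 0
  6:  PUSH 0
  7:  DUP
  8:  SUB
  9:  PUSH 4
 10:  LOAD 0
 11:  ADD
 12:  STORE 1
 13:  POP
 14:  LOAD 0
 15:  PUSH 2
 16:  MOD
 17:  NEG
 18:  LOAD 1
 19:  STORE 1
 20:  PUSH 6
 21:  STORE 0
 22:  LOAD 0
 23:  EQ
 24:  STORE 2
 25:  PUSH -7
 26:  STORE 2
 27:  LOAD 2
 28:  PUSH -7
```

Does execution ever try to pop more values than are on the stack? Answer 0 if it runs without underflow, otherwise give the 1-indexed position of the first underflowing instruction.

4

PUSH -53  -53
PUSH -7   -53 -7
ADD       -60
MOD  — needs 2 operands, stack has 1 → underflow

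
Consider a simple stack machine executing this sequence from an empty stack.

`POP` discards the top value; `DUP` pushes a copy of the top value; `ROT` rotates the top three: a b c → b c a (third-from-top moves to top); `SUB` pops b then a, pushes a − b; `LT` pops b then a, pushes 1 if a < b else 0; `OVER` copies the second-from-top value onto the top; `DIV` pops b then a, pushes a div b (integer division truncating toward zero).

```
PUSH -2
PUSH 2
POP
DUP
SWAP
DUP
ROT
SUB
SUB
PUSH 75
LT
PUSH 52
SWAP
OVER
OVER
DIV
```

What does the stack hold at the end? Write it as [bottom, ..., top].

PUSH -2 : -2
PUSH 2  : -2 2
POP     : -2
DUP     : -2 -2
SWAP    : -2 -2
DUP     : -2 -2 -2
ROT     : -2 -2 -2
SUB     : -2 0
SUB     : -2
PUSH 75 : -2 75
LT      : 1
PUSH 52 : 1 52
SWAP    : 52 1
OVER    : 52 1 52
OVER    : 52 1 52 1
DIV     : 52 1 52

[52, 1, 52]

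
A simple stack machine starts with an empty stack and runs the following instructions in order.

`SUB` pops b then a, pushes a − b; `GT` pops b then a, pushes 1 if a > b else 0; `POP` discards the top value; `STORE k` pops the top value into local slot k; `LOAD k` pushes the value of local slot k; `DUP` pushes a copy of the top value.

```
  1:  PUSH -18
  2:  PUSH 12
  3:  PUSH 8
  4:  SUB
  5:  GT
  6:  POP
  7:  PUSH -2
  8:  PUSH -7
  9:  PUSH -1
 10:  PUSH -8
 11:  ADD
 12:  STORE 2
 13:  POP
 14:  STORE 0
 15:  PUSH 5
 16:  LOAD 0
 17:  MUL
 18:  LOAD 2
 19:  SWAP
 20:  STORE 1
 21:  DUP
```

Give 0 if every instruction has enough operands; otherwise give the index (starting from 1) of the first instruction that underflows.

0

PUSH -18  [-18]
PUSH 12   [-18, 12]
PUSH 8    [-18, 12, 8]
SUB       [-18, 4]
GT        [0]
POP       []
PUSH -2   [-2]
PUSH -7   [-2, -7]
PUSH -1   [-2, -7, -1]
PUSH -8   [-2, -7, -1, -8]
ADD       [-2, -7, -9]
STORE 2   [-2, -7]
POP       [-2]
STORE 0   []
PUSH 5    [5]
LOAD 0    [5, -2]
MUL       [-10]
LOAD 2    [-10, -9]
SWAP      [-9, -10]
STORE 1   [-9]
DUP       [-9, -9]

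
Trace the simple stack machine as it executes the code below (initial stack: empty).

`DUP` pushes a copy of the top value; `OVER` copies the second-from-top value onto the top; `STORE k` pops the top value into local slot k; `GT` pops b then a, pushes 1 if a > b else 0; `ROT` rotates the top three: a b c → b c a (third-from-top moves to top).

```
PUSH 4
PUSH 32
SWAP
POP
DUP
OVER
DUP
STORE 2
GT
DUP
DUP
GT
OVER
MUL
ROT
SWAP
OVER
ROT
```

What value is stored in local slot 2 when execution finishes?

32

PUSH 4  → 4
PUSH 32 → 4 32
SWAP    → 32 4
POP     → 32
DUP     → 32 32
OVER    → 32 32 32
DUP     → 32 32 32 32
STORE 2 → 32 32 32
GT      → 32 0
DUP     → 32 0 0
DUP     → 32 0 0 0
GT      → 32 0 0
OVER    → 32 0 0 0
MUL     → 32 0 0
ROT     → 0 0 32
SWAP    → 0 32 0
OVER    → 0 32 0 32
ROT     → 0 0 32 32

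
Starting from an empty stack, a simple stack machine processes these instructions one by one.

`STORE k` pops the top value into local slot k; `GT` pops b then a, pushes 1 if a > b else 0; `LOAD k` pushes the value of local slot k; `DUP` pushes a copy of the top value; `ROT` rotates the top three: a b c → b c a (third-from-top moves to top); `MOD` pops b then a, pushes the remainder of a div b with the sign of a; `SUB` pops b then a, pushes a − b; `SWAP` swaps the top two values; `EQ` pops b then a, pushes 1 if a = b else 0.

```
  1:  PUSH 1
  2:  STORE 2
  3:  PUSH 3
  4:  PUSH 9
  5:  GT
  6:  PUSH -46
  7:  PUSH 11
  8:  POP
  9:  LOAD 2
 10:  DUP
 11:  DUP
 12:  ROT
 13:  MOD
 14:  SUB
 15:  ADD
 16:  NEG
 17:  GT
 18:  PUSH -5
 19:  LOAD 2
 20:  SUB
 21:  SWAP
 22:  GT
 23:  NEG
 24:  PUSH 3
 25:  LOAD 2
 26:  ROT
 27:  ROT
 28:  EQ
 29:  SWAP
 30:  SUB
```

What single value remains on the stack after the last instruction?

-1

PUSH 1   → 1
STORE 2  → (empty)
PUSH 3   → 3
PUSH 9   → 3 9
GT       → 0
PUSH -46 → 0 -46
PUSH 11  → 0 -46 11
POP      → 0 -46
LOAD 2   → 0 -46 1
DUP      → 0 -46 1 1
DUP      → 0 -46 1 1 1
ROT      → 0 -46 1 1 1
MOD      → 0 -46 1 0
SUB      → 0 -46 1
ADD      → 0 -45
NEG      → 0 45
GT       → 0
PUSH -5  → 0 -5
LOAD 2   → 0 -5 1
SUB      → 0 -6
SWAP     → -6 0
GT       → 0
NEG      → 0
PUSH 3   → 0 3
LOAD 2   → 0 3 1
ROT      → 3 1 0
ROT      → 1 0 3
EQ       → 1 0
SWAP     → 0 1
SUB      → -1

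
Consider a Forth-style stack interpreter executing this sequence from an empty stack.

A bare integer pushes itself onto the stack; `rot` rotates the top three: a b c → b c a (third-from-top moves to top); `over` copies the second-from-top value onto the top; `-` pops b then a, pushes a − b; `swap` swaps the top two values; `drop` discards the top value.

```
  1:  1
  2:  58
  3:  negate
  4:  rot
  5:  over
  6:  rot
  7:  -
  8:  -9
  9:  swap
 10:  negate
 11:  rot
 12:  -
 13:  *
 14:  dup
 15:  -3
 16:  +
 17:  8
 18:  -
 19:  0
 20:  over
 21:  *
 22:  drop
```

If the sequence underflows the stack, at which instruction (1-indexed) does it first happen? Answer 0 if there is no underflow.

1       1
58      1 58
negate  1 -58
rot  — needs 3 operands, stack has 2 → underflow

4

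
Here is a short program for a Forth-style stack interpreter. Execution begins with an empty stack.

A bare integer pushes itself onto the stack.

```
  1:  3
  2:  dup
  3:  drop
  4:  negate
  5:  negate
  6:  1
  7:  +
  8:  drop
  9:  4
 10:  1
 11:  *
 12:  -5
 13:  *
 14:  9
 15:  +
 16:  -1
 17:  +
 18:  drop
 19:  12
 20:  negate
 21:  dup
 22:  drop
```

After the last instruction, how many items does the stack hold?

3       3
dup     3 3
drop    3
negate  -3
negate  3
1       3 1
+       4
drop    (empty)
4       4
1       4 1
*       4
-5      4 -5
*       -20
9       -20 9
+       -11
-1      -11 -1
+       -12
drop    (empty)
12      12
negate  -12
dup     -12 -12
drop    -12

1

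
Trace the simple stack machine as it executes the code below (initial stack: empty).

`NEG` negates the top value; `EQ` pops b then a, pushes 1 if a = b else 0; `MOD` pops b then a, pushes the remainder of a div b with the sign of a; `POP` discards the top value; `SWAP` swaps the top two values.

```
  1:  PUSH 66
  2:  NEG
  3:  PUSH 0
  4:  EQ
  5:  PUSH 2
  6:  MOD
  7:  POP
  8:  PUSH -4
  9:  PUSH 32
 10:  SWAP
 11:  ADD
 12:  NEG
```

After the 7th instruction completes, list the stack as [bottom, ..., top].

[]

PUSH 66 → [66]
NEG     → [-66]
PUSH 0  → [-66, 0]
EQ      → [0]
PUSH 2  → [0, 2]
MOD     → [0]
POP     → []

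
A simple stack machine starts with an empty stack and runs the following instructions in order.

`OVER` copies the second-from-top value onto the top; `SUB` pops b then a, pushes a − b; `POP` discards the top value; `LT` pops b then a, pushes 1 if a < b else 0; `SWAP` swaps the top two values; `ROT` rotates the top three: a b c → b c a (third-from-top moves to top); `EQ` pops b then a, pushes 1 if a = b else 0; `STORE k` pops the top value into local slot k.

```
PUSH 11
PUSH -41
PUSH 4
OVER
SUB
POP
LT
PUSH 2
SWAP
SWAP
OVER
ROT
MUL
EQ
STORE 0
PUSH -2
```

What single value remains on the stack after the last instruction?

PUSH 11   11
PUSH -41  11 -41
PUSH 4    11 -41 4
OVER      11 -41 4 -41
SUB       11 -41 45
POP       11 -41
LT        0
PUSH 2    0 2
SWAP      2 0
SWAP      0 2
OVER      0 2 0
ROT       2 0 0
MUL       2 0
EQ        0
STORE 0   (empty)
PUSH -2   -2

-2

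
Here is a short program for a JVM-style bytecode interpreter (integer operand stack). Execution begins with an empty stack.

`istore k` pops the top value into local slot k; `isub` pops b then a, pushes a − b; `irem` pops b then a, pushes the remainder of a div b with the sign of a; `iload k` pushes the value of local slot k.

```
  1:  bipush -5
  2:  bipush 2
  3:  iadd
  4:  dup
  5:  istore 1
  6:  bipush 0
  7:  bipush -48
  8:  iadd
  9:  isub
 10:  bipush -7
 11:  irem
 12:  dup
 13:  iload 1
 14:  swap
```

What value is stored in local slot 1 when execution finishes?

-3

bipush -5  → [-5]
bipush 2   → [-5, 2]
iadd       → [-3]
dup        → [-3, -3]
istore 1   → [-3]
bipush 0   → [-3, 0]
bipush -48 → [-3, 0, -48]
iadd       → [-3, -48]
isub       → [45]
bipush -7  → [45, -7]
irem       → [3]
dup        → [3, 3]
iload 1    → [3, 3, -3]
swap       → [3, -3, 3]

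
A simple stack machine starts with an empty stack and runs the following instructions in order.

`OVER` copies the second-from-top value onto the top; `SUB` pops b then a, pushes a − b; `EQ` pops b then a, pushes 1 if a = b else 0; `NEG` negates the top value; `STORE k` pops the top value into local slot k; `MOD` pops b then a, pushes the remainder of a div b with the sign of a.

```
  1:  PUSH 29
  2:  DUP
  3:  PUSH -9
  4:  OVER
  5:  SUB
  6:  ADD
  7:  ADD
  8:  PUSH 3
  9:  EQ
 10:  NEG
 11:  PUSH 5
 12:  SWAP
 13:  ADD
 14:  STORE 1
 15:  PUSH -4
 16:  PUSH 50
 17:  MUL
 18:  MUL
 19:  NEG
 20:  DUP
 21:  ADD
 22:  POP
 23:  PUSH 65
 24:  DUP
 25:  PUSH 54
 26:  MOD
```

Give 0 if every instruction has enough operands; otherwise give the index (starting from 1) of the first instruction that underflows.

PUSH 29 : [29]
DUP     : [29, 29]
PUSH -9 : [29, 29, -9]
OVER    : [29, 29, -9, 29]
SUB     : [29, 29, -38]
ADD     : [29, -9]
ADD     : [20]
PUSH 3  : [20, 3]
EQ      : [0]
NEG     : [0]
PUSH 5  : [0, 5]
SWAP    : [5, 0]
ADD     : [5]
STORE 1 : []
PUSH -4 : [-4]
PUSH 50 : [-4, 50]
MUL     : [-200]
MUL  — needs 2 operands, stack has 1 → underflow

18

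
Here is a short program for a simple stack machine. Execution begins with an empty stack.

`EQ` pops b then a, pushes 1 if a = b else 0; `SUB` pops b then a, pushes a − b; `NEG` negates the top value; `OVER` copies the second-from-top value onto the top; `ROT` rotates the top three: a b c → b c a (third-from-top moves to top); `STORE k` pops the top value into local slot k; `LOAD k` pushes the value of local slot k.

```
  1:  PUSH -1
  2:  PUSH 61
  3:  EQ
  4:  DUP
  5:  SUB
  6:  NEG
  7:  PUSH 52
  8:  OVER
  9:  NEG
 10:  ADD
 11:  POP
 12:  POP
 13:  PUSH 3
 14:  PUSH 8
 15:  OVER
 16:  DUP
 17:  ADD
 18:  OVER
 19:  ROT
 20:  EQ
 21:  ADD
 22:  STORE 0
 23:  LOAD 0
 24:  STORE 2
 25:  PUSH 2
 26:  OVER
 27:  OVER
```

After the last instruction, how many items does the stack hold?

PUSH -1 -> -1
PUSH 61 -> -1 61
EQ      -> 0
DUP     -> 0 0
SUB     -> 0
NEG     -> 0
PUSH 52 -> 0 52
OVER    -> 0 52 0
NEG     -> 0 52 0
ADD     -> 0 52
POP     -> 0
POP     -> (empty)
PUSH 3  -> 3
PUSH 8  -> 3 8
OVER    -> 3 8 3
DUP     -> 3 8 3 3
ADD     -> 3 8 6
OVER    -> 3 8 6 8
ROT     -> 3 6 8 8
EQ      -> 3 6 1
ADD     -> 3 7
STORE 0 -> 3
LOAD 0  -> 3 7
STORE 2 -> 3
PUSH 2  -> 3 2
OVER    -> 3 2 3
OVER    -> 3 2 3 2

4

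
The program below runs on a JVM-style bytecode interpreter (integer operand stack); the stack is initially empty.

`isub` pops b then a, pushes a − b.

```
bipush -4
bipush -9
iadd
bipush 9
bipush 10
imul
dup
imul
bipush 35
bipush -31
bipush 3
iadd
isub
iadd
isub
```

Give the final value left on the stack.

bipush -4  → -4
bipush -9  → -4 -9
iadd       → -13
bipush 9   → -13 9
bipush 10  → -13 9 10
imul       → -13 90
dup        → -13 90 90
imul       → -13 8100
bipush 35  → -13 8100 35
bipush -31 → -13 8100 35 -31
bipush 3   → -13 8100 35 -31 3
iadd       → -13 8100 35 -28
isub       → -13 8100 63
iadd       → -13 8163
isub       → -8176

-8176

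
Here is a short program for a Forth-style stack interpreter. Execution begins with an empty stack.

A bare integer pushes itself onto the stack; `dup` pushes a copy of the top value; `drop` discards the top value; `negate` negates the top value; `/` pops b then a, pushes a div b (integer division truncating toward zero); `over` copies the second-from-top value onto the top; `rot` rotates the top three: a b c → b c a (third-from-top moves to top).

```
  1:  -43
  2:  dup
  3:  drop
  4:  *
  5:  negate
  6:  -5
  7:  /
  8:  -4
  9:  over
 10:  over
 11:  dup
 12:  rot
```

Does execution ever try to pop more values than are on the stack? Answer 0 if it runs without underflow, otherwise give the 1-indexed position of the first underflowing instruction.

4

-43   [-43]
dup   [-43, -43]
drop  [-43]
*  — needs 2 operands, stack has 1 → underflow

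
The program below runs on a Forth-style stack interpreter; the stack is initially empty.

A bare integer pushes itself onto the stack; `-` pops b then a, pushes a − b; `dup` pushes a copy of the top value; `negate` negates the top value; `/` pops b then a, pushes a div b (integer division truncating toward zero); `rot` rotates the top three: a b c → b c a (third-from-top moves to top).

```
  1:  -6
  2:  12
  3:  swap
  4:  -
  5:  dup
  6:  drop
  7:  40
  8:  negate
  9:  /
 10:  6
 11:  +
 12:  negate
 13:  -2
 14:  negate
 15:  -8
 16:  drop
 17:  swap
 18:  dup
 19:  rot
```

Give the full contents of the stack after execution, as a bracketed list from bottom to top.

[-6, -6, 2]

-6     -> [-6]
12     -> [-6, 12]
swap   -> [12, -6]
-      -> [18]
dup    -> [18, 18]
drop   -> [18]
40     -> [18, 40]
negate -> [18, -40]
/      -> [0]
6      -> [0, 6]
+      -> [6]
negate -> [-6]
-2     -> [-6, -2]
negate -> [-6, 2]
-8     -> [-6, 2, -8]
drop   -> [-6, 2]
swap   -> [2, -6]
dup    -> [2, -6, -6]
rot    -> [-6, -6, 2]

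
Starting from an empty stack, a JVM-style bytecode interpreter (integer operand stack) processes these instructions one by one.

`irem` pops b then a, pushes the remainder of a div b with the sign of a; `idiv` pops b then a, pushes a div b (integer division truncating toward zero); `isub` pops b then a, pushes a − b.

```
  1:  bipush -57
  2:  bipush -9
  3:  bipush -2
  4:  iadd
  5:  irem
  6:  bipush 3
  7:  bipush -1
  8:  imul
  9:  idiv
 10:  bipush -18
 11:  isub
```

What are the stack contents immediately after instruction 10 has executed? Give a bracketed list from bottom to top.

[0, -18]

bipush -57 → -57
bipush -9  → -57 -9
bipush -2  → -57 -9 -2
iadd       → -57 -11
irem       → -2
bipush 3   → -2 3
bipush -1  → -2 3 -1
imul       → -2 -3
idiv       → 0
bipush -18 → 0 -18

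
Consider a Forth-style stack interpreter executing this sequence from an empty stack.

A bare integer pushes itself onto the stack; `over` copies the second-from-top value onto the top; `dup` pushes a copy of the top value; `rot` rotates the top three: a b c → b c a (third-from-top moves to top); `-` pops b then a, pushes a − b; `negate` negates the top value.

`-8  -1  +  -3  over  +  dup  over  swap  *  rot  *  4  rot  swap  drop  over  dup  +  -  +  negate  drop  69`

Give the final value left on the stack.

-8      -8
-1      -8 -1
+       -9
-3      -9 -3
over    -9 -3 -9
+       -9 -12
dup     -9 -12 -12
over    -9 -12 -12 -12
swap    -9 -12 -12 -12
*       -9 -12 144
rot     -12 144 -9
*       -12 -1296
4       -12 -1296 4
rot     -1296 4 -12
swap    -1296 -12 4
drop    -1296 -12
over    -1296 -12 -1296
dup     -1296 -12 -1296 -1296
+       -1296 -12 -2592
-       -1296 2580
+       1284
negate  -1284
drop    (empty)
69      69

69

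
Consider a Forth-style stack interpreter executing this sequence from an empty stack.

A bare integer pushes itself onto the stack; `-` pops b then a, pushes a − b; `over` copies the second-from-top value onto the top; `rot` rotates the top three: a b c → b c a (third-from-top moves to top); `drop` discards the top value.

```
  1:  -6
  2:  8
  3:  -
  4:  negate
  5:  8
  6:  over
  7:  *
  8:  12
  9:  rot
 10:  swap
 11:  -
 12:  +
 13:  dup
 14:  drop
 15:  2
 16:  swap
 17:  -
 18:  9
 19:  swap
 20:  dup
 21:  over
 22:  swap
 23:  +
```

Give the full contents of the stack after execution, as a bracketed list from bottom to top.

-6     : [-6]
8      : [-6, 8]
-      : [-14]
negate : [14]
8      : [14, 8]
over   : [14, 8, 14]
*      : [14, 112]
12     : [14, 112, 12]
rot    : [112, 12, 14]
swap   : [112, 14, 12]
-      : [112, 2]
+      : [114]
dup    : [114, 114]
drop   : [114]
2      : [114, 2]
swap   : [2, 114]
-      : [-112]
9      : [-112, 9]
swap   : [9, -112]
dup    : [9, -112, -112]
over   : [9, -112, -112, -112]
swap   : [9, -112, -112, -112]
+      : [9, -112, -224]

[9, -112, -224]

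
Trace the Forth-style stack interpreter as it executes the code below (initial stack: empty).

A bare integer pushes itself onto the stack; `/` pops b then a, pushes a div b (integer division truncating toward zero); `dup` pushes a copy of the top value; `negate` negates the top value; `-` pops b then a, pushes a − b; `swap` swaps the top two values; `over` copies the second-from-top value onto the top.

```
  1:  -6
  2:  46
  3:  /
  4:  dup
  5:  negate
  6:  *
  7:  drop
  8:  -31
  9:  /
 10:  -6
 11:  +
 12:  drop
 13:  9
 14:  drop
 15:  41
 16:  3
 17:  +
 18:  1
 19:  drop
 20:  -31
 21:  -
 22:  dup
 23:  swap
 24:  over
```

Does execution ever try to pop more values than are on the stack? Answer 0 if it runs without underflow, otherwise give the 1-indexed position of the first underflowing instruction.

9

-6      [-6]
46      [-6, 46]
/       [0]
dup     [0, 0]
negate  [0, 0]
*       [0]
drop    []
-31     [-31]
/  — needs 2 operands, stack has 1 → underflow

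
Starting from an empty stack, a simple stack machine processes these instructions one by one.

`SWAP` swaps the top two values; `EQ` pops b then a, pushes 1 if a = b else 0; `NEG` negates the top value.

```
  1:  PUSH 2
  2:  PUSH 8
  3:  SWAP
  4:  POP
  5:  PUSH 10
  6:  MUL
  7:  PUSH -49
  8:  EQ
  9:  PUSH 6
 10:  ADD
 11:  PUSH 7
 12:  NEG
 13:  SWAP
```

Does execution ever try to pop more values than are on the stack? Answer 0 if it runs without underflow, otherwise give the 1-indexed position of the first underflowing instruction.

0

PUSH 2    2
PUSH 8    2 8
SWAP      8 2
POP       8
PUSH 10   8 10
MUL       80
PUSH -49  80 -49
EQ        0
PUSH 6    0 6
ADD       6
PUSH 7    6 7
NEG       6 -7
SWAP      -7 6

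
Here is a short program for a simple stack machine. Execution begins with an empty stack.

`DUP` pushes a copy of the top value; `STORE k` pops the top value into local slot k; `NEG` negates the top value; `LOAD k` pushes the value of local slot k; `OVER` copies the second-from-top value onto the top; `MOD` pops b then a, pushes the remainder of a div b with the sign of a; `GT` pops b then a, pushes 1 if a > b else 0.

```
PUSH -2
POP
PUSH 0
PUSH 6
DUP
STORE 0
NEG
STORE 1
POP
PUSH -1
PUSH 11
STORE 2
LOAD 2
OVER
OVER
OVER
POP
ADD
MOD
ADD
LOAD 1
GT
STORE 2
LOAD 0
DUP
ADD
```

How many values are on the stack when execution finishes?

PUSH -2  -2
POP      (empty)
PUSH 0   0
PUSH 6   0 6
DUP      0 6 6
STORE 0  0 6
NEG      0 -6
STORE 1  0
POP      (empty)
PUSH -1  -1
PUSH 11  -1 11
STORE 2  -1
LOAD 2   -1 11
OVER     -1 11 -1
OVER     -1 11 -1 11
OVER     -1 11 -1 11 -1
POP      -1 11 -1 11
ADD      -1 11 10
MOD      -1 1
ADD      0
LOAD 1   0 -6
GT       1
STORE 2  (empty)
LOAD 0   6
DUP      6 6
ADD      12

1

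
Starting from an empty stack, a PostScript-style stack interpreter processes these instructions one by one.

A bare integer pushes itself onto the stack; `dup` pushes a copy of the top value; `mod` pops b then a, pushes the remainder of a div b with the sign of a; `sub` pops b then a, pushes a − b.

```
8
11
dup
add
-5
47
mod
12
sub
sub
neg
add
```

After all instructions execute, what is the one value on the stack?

8   → 8
11  → 8 11
dup → 8 11 11
add → 8 22
-5  → 8 22 -5
47  → 8 22 -5 47
mod → 8 22 -5
12  → 8 22 -5 12
sub → 8 22 -17
sub → 8 39
neg → 8 -39
add → -31

-31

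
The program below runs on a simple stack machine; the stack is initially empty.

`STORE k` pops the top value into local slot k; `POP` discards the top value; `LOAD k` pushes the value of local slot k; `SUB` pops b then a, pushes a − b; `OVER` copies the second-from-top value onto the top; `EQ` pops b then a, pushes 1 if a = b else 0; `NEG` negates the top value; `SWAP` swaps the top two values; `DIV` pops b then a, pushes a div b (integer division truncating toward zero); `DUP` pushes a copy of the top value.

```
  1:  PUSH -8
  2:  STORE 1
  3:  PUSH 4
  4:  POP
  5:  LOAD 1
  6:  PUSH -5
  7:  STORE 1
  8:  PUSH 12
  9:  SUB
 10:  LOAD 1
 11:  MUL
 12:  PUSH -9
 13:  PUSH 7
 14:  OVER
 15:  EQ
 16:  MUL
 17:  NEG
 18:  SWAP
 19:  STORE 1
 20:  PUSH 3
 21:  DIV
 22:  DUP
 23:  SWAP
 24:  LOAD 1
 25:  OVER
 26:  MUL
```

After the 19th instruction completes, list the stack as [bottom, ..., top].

PUSH -8  [-8]
STORE 1  []
PUSH 4   [4]
POP      []
LOAD 1   [-8]
PUSH -5  [-8, -5]
STORE 1  [-8]
PUSH 12  [-8, 12]
SUB      [-20]
LOAD 1   [-20, -5]
MUL      [100]
PUSH -9  [100, -9]
PUSH 7   [100, -9, 7]
OVER     [100, -9, 7, -9]
EQ       [100, -9, 0]
MUL      [100, 0]
NEG      [100, 0]
SWAP     [0, 100]
STORE 1  [0]

[0]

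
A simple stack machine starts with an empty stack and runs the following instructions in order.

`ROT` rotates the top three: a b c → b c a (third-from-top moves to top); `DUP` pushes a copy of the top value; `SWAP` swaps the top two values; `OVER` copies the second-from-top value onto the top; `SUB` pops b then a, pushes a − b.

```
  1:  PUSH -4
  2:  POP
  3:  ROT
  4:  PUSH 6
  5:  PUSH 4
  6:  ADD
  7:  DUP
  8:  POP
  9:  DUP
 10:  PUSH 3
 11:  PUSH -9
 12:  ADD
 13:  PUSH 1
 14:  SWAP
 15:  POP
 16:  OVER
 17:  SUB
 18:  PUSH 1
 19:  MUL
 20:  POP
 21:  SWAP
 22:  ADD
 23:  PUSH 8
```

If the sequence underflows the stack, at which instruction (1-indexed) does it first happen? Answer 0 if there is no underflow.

3

PUSH -4 -> -4
POP     -> (empty)
ROT  — needs 3 operands, stack has 0 → underflow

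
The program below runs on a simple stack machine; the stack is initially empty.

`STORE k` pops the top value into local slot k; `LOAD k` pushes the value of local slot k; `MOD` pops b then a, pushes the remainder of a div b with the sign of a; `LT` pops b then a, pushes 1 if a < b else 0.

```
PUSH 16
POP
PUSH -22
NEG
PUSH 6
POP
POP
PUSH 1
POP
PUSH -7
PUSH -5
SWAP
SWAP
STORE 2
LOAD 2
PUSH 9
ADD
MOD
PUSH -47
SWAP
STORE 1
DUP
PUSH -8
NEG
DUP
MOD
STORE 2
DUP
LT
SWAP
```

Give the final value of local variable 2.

PUSH 16  → [16]
POP      → []
PUSH -22 → [-22]
NEG      → [22]
PUSH 6   → [22, 6]
POP      → [22]
POP      → []
PUSH 1   → [1]
POP      → []
PUSH -7  → [-7]
PUSH -5  → [-7, -5]
SWAP     → [-5, -7]
SWAP     → [-7, -5]
STORE 2  → [-7]
LOAD 2   → [-7, -5]
PUSH 9   → [-7, -5, 9]
ADD      → [-7, 4]
MOD      → [-3]
PUSH -47 → [-3, -47]
SWAP     → [-47, -3]
STORE 1  → [-47]
DUP      → [-47, -47]
PUSH -8  → [-47, -47, -8]
NEG      → [-47, -47, 8]
DUP      → [-47, -47, 8, 8]
MOD      → [-47, -47, 0]
STORE 2  → [-47, -47]
DUP      → [-47, -47, -47]
LT       → [-47, 0]
SWAP     → [0, -47]

0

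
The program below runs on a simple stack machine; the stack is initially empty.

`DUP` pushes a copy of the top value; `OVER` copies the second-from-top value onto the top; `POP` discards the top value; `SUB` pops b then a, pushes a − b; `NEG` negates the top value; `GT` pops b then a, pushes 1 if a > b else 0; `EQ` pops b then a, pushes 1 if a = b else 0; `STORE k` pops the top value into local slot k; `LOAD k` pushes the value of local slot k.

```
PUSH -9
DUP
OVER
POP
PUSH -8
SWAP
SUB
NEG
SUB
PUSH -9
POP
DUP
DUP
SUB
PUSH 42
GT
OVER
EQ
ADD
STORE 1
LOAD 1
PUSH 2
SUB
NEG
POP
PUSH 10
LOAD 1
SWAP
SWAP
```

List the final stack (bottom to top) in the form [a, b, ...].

PUSH -9 -> [-9]
DUP     -> [-9, -9]
OVER    -> [-9, -9, -9]
POP     -> [-9, -9]
PUSH -8 -> [-9, -9, -8]
SWAP    -> [-9, -8, -9]
SUB     -> [-9, 1]
NEG     -> [-9, -1]
SUB     -> [-8]
PUSH -9 -> [-8, -9]
POP     -> [-8]
DUP     -> [-8, -8]
DUP     -> [-8, -8, -8]
SUB     -> [-8, 0]
PUSH 42 -> [-8, 0, 42]
GT      -> [-8, 0]
OVER    -> [-8, 0, -8]
EQ      -> [-8, 0]
ADD     -> [-8]
STORE 1 -> []
LOAD 1  -> [-8]
PUSH 2  -> [-8, 2]
SUB     -> [-10]
NEG     -> [10]
POP     -> []
PUSH 10 -> [10]
LOAD 1  -> [10, -8]
SWAP    -> [-8, 10]
SWAP    -> [10, -8]

[10, -8]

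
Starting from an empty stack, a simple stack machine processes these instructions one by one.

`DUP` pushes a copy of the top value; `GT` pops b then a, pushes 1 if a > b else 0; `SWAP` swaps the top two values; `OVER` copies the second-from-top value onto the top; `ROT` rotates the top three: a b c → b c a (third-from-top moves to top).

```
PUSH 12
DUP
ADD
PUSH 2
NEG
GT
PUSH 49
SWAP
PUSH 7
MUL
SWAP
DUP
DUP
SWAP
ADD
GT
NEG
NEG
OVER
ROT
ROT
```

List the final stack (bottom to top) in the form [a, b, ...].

PUSH 12 : 12
DUP     : 12 12
ADD     : 24
PUSH 2  : 24 2
NEG     : 24 -2
GT      : 1
PUSH 49 : 1 49
SWAP    : 49 1
PUSH 7  : 49 1 7
MUL     : 49 7
SWAP    : 7 49
DUP     : 7 49 49
DUP     : 7 49 49 49
SWAP    : 7 49 49 49
ADD     : 7 49 98
GT      : 7 0
NEG     : 7 0
NEG     : 7 0
OVER    : 7 0 7
ROT     : 0 7 7
ROT     : 7 7 0

[7, 7, 0]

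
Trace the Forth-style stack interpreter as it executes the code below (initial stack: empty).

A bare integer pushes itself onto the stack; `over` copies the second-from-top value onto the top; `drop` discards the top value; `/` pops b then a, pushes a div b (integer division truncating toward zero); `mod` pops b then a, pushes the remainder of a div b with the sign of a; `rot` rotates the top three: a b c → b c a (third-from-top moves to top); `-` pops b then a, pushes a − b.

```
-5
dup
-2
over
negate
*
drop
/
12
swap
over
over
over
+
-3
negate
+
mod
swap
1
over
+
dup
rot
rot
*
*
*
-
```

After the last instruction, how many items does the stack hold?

1

-5     -> -5
dup    -> -5 -5
-2     -> -5 -5 -2
over   -> -5 -5 -2 -5
negate -> -5 -5 -2 5
*      -> -5 -5 -10
drop   -> -5 -5
/      -> 1
12     -> 1 12
swap   -> 12 1
over   -> 12 1 12
over   -> 12 1 12 1
over   -> 12 1 12 1 12
+      -> 12 1 12 13
-3     -> 12 1 12 13 -3
negate -> 12 1 12 13 3
+      -> 12 1 12 16
mod    -> 12 1 12
swap   -> 12 12 1
1      -> 12 12 1 1
over   -> 12 12 1 1 1
+      -> 12 12 1 2
dup    -> 12 12 1 2 2
rot    -> 12 12 2 2 1
rot    -> 12 12 2 1 2
*      -> 12 12 2 2
*      -> 12 12 4
*      -> 12 48
-      -> -36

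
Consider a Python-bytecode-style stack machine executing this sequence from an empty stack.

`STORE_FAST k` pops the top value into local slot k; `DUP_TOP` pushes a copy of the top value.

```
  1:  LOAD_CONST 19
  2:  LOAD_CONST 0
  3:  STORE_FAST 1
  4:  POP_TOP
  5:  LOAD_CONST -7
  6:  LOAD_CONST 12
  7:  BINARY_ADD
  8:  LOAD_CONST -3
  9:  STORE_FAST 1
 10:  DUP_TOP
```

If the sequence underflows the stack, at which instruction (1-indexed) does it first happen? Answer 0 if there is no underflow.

0

LOAD_CONST 19 : 19
LOAD_CONST 0  : 19 0
STORE_FAST 1  : 19
POP_TOP       : (empty)
LOAD_CONST -7 : -7
LOAD_CONST 12 : -7 12
BINARY_ADD    : 5
LOAD_CONST -3 : 5 -3
STORE_FAST 1  : 5
DUP_TOP       : 5 5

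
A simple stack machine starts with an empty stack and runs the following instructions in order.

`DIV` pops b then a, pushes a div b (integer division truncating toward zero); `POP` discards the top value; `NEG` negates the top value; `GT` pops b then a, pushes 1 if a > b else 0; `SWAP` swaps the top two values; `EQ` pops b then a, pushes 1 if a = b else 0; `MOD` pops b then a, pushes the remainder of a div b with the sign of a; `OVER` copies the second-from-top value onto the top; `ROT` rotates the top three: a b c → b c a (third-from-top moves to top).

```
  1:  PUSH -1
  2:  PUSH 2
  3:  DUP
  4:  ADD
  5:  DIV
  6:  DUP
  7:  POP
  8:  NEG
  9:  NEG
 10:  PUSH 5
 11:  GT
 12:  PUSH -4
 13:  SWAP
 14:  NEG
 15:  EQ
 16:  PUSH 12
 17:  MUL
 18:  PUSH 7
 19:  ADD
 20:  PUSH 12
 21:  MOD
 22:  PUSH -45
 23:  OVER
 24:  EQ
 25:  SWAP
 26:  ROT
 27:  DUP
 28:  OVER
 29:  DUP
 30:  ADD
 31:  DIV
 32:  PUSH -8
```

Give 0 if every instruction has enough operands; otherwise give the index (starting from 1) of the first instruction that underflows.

PUSH -1  -> -1
PUSH 2   -> -1 2
DUP      -> -1 2 2
ADD      -> -1 4
DIV      -> 0
DUP      -> 0 0
POP      -> 0
NEG      -> 0
NEG      -> 0
PUSH 5   -> 0 5
GT       -> 0
PUSH -4  -> 0 -4
SWAP     -> -4 0
NEG      -> -4 0
EQ       -> 0
PUSH 12  -> 0 12
MUL      -> 0
PUSH 7   -> 0 7
ADD      -> 7
PUSH 12  -> 7 12
MOD      -> 7
PUSH -45 -> 7 -45
OVER     -> 7 -45 7
EQ       -> 7 0
SWAP     -> 0 7
ROT  — needs 3 operands, stack has 2 → underflow

26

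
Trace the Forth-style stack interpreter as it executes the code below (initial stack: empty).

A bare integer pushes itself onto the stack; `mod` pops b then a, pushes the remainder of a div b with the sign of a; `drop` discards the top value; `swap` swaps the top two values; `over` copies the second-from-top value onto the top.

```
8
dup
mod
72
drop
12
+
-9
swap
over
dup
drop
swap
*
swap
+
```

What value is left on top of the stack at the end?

8    : 8
dup  : 8 8
mod  : 0
72   : 0 72
drop : 0
12   : 0 12
+    : 12
-9   : 12 -9
swap : -9 12
over : -9 12 -9
dup  : -9 12 -9 -9
drop : -9 12 -9
swap : -9 -9 12
*    : -9 -108
swap : -108 -9
+    : -117

-117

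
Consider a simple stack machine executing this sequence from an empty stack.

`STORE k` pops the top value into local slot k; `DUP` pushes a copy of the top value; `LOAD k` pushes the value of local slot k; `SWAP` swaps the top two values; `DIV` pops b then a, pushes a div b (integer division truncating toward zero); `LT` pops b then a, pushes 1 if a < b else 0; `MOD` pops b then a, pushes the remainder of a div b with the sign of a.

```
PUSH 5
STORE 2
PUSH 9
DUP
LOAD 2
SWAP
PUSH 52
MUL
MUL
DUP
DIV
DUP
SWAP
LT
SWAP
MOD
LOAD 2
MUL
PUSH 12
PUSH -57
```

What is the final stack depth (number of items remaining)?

3

PUSH 5   → 5
STORE 2  → (empty)
PUSH 9   → 9
DUP      → 9 9
LOAD 2   → 9 9 5
SWAP     → 9 5 9
PUSH 52  → 9 5 9 52
MUL      → 9 5 468
MUL      → 9 2340
DUP      → 9 2340 2340
DIV      → 9 1
DUP      → 9 1 1
SWAP     → 9 1 1
LT       → 9 0
SWAP     → 0 9
MOD      → 0
LOAD 2   → 0 5
MUL      → 0
PUSH 12  → 0 12
PUSH -57 → 0 12 -57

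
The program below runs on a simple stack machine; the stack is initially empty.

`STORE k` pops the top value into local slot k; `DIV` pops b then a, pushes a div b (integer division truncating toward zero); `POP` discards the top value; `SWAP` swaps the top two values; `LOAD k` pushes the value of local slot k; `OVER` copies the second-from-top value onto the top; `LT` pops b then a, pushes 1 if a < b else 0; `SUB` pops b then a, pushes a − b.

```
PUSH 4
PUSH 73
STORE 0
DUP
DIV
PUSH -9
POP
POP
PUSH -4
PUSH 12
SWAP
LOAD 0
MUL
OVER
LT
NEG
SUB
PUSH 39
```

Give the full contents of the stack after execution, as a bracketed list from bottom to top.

[13, 39]

PUSH 4  : 4
PUSH 73 : 4 73
STORE 0 : 4
DUP     : 4 4
DIV     : 1
PUSH -9 : 1 -9
POP     : 1
POP     : (empty)
PUSH -4 : -4
PUSH 12 : -4 12
SWAP    : 12 -4
LOAD 0  : 12 -4 73
MUL     : 12 -292
OVER    : 12 -292 12
LT      : 12 1
NEG     : 12 -1
SUB     : 13
PUSH 39 : 13 39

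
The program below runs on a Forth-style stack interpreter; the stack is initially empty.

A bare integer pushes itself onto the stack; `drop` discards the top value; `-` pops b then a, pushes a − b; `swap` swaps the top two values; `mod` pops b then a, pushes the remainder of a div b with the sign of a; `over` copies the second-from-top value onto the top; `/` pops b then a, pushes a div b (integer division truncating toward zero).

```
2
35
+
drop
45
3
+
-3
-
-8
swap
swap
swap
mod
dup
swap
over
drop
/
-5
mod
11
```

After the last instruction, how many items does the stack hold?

2    → [2]
35   → [2, 35]
+    → [37]
drop → []
45   → [45]
3    → [45, 3]
+    → [48]
-3   → [48, -3]
-    → [51]
-8   → [51, -8]
swap → [-8, 51]
swap → [51, -8]
swap → [-8, 51]
mod  → [-8]
dup  → [-8, -8]
swap → [-8, -8]
over → [-8, -8, -8]
drop → [-8, -8]
/    → [1]
-5   → [1, -5]
mod  → [1]
11   → [1, 11]

2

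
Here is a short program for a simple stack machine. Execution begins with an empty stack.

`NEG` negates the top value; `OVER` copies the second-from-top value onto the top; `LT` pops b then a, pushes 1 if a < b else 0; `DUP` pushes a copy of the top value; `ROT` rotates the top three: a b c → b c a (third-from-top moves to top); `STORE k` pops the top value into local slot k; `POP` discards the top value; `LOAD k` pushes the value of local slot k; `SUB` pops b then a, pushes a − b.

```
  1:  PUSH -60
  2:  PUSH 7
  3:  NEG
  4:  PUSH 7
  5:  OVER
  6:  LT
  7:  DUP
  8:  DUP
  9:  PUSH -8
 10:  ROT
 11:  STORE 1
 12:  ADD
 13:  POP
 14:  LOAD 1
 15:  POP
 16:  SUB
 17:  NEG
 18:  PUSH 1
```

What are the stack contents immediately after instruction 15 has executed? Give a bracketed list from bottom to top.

[-60, -7, 0]

PUSH -60 -> [-60]
PUSH 7   -> [-60, 7]
NEG      -> [-60, -7]
PUSH 7   -> [-60, -7, 7]
OVER     -> [-60, -7, 7, -7]
LT       -> [-60, -7, 0]
DUP      -> [-60, -7, 0, 0]
DUP      -> [-60, -7, 0, 0, 0]
PUSH -8  -> [-60, -7, 0, 0, 0, -8]
ROT      -> [-60, -7, 0, 0, -8, 0]
STORE 1  -> [-60, -7, 0, 0, -8]
ADD      -> [-60, -7, 0, -8]
POP      -> [-60, -7, 0]
LOAD 1   -> [-60, -7, 0, 0]
POP      -> [-60, -7, 0]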